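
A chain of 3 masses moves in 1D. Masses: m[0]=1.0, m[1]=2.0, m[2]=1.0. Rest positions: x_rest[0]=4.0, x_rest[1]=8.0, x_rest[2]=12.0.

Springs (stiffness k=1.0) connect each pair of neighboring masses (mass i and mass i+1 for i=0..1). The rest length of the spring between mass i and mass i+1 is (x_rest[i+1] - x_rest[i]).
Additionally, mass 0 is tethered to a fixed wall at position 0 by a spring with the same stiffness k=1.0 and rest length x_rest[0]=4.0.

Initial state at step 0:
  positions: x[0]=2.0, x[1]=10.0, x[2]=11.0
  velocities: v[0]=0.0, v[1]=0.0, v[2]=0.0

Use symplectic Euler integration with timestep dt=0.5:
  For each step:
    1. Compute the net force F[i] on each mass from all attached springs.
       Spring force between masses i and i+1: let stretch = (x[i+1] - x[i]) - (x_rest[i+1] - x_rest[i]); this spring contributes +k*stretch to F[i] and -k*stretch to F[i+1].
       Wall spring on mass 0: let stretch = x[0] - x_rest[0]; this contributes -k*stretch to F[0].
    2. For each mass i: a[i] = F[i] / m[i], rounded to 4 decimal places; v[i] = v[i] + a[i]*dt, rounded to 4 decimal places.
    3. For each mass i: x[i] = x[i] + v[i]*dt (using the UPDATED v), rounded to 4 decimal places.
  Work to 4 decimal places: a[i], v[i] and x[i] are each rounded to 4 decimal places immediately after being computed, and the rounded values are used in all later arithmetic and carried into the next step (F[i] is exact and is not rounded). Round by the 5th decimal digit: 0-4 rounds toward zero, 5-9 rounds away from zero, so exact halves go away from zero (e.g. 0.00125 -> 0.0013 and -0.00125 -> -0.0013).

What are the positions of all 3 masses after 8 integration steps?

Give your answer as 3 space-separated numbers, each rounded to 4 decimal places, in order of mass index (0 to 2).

Step 0: x=[2.0000 10.0000 11.0000] v=[0.0000 0.0000 0.0000]
Step 1: x=[3.5000 9.1250 11.7500] v=[3.0000 -1.7500 1.5000]
Step 2: x=[5.5313 7.8750 12.8438] v=[4.0625 -2.5000 2.1875]
Step 3: x=[6.7657 6.9532 13.6954] v=[2.4687 -1.8437 1.7031]
Step 4: x=[6.3555 6.8507 13.8614] v=[-0.8204 -0.2050 0.3320]
Step 5: x=[4.4802 7.5627 13.2747] v=[-3.7506 1.4239 -1.1734]
Step 6: x=[2.2555 8.6034 12.2600] v=[-4.4495 2.0813 -2.0294]
Step 7: x=[1.0539 9.3077 11.3312] v=[-2.4033 1.4085 -1.8577]
Step 8: x=[1.6523 9.2332 10.8965] v=[1.1967 -0.1491 -0.8695]

Answer: 1.6523 9.2332 10.8965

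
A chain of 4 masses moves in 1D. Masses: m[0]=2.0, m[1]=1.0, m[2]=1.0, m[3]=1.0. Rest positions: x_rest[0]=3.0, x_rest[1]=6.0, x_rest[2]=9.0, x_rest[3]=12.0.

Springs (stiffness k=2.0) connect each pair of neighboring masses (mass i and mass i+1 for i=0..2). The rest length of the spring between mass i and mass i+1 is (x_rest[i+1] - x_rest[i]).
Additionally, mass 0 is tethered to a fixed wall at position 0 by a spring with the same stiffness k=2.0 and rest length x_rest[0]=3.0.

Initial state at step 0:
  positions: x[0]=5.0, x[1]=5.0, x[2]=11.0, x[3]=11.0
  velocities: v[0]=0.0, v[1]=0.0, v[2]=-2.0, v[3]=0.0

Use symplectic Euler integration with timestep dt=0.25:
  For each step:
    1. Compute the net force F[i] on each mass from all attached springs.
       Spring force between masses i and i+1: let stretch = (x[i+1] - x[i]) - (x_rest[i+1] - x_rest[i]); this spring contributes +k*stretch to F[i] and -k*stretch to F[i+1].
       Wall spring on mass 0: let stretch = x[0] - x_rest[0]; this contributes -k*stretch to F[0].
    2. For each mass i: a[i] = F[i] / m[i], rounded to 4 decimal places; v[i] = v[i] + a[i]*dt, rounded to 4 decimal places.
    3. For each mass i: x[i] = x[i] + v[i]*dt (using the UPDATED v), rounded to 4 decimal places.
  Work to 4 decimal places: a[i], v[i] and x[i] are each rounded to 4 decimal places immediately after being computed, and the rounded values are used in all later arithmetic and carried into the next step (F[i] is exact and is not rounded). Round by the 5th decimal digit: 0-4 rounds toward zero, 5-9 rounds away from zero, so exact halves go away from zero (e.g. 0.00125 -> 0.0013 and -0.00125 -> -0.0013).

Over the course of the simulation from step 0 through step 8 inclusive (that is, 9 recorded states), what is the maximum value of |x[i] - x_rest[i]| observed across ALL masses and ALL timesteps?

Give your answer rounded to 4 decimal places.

Answer: 2.5096

Derivation:
Step 0: x=[5.0000 5.0000 11.0000 11.0000] v=[0.0000 0.0000 -2.0000 0.0000]
Step 1: x=[4.6875 5.7500 9.7500 11.3750] v=[-1.2500 3.0000 -5.0000 1.5000]
Step 2: x=[4.1484 6.8672 8.2031 11.9219] v=[-2.1563 4.4688 -6.1875 2.1875]
Step 3: x=[3.5200 7.8116 6.9541 12.3789] v=[-2.5137 3.7774 -4.9961 1.8281]
Step 4: x=[2.9398 8.1123 6.4904 12.5328] v=[-2.3208 1.2029 -1.8550 0.6157]
Step 5: x=[2.4992 7.5637 6.9847 12.3064] v=[-1.7626 -2.1943 1.9772 -0.9055]
Step 6: x=[2.2189 6.3097 8.2166 11.7898] v=[-1.1213 -5.0161 4.9276 -2.0664]
Step 7: x=[2.0556 4.7827 9.6568 11.2016] v=[-0.6533 -6.1081 5.7608 -2.3530]
Step 8: x=[1.9343 3.5241 10.6809 10.7953] v=[-0.4854 -5.0346 4.0962 -1.6254]
Max displacement = 2.5096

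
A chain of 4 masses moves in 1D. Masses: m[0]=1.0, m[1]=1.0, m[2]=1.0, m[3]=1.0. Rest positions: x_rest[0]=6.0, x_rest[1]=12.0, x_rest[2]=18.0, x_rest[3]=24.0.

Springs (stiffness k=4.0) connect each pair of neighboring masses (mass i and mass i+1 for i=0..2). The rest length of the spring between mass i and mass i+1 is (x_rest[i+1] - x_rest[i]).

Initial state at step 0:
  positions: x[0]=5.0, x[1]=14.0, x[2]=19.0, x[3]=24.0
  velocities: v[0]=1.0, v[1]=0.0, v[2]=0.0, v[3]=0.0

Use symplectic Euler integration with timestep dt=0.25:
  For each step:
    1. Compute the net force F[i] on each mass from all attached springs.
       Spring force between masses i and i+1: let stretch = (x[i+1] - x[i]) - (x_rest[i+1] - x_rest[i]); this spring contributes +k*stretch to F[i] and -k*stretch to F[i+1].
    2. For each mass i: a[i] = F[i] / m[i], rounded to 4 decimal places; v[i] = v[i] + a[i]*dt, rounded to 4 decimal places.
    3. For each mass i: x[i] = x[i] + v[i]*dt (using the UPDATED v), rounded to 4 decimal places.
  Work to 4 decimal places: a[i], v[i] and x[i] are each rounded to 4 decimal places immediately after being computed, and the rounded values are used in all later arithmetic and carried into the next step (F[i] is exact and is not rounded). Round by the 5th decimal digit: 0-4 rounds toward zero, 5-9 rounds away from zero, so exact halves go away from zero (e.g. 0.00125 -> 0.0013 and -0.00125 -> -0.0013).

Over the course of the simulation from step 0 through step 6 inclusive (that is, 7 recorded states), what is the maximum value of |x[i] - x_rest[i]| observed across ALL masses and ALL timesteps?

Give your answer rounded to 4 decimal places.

Step 0: x=[5.0000 14.0000 19.0000 24.0000] v=[1.0000 0.0000 0.0000 0.0000]
Step 1: x=[6.0000 13.0000 19.0000 24.2500] v=[4.0000 -4.0000 0.0000 1.0000]
Step 2: x=[7.2500 11.7500 18.8125 24.6875] v=[5.0000 -5.0000 -0.7500 1.7500]
Step 3: x=[8.1250 11.1406 18.3281 25.1563] v=[3.5000 -2.4375 -1.9375 1.8750]
Step 4: x=[8.2539 11.5742 17.7539 25.4180] v=[0.5156 1.7344 -2.2968 1.0468]
Step 5: x=[7.7129 12.7227 17.5508 25.2637] v=[-2.1641 4.5938 -0.8124 -0.6173]
Step 6: x=[6.9243 13.8257 18.0689 24.6812] v=[-3.1543 4.4121 2.0724 -2.3302]
Max displacement = 2.2539

Answer: 2.2539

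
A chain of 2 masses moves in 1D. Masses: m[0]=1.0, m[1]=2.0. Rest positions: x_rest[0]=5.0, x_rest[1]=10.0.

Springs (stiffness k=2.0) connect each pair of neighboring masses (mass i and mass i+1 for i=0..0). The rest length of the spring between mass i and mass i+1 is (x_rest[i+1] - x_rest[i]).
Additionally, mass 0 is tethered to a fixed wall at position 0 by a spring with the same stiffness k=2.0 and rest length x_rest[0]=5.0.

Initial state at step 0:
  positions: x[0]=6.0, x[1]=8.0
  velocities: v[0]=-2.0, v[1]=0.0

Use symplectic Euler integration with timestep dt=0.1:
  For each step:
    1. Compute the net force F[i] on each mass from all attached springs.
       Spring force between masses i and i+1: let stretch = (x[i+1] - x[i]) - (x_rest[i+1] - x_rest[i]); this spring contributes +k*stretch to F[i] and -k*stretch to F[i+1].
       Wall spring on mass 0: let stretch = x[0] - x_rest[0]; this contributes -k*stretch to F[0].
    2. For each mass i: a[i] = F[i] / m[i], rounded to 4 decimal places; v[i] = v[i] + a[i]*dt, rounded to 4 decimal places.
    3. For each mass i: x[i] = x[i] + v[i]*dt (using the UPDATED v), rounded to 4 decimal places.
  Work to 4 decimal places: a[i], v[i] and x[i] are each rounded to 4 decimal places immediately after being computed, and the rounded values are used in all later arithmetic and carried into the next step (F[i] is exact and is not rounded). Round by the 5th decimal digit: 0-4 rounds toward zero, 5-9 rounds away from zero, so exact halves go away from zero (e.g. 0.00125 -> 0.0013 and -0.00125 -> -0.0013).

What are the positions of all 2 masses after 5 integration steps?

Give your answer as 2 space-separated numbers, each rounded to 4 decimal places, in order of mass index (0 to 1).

Answer: 4.0808 8.3750

Derivation:
Step 0: x=[6.0000 8.0000] v=[-2.0000 0.0000]
Step 1: x=[5.7200 8.0300] v=[-2.8000 0.3000]
Step 2: x=[5.3718 8.0869] v=[-3.4820 0.5690]
Step 3: x=[4.9705 8.1667] v=[-4.0133 0.7975]
Step 4: x=[4.5337 8.2645] v=[-4.3682 0.9779]
Step 5: x=[4.0808 8.3750] v=[-4.5288 1.1048]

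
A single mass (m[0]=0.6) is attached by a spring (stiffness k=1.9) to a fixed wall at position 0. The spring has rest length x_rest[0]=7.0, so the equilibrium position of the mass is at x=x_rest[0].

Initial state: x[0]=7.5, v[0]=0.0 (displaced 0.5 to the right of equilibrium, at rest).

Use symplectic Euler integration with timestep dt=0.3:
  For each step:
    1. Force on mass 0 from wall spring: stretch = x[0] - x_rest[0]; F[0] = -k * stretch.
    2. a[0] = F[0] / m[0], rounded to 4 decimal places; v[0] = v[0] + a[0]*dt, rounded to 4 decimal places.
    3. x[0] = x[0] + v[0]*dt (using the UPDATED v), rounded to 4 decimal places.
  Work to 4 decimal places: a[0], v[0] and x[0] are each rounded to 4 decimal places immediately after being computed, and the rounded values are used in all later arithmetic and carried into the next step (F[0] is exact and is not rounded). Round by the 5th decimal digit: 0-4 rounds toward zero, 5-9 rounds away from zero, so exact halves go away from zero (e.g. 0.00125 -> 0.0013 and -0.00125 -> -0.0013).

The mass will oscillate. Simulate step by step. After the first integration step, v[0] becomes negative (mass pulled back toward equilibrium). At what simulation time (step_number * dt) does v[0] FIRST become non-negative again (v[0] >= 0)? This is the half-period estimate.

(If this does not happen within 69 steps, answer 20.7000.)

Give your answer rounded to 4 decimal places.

Answer: 1.8000

Derivation:
Step 0: x=[7.5000] v=[0.0000]
Step 1: x=[7.3575] v=[-0.4750]
Step 2: x=[7.1131] v=[-0.8146]
Step 3: x=[6.8365] v=[-0.9221]
Step 4: x=[6.6065] v=[-0.7668]
Step 5: x=[6.4886] v=[-0.3930]
Step 6: x=[6.5164] v=[0.0928]
First v>=0 after going negative at step 6, time=1.8000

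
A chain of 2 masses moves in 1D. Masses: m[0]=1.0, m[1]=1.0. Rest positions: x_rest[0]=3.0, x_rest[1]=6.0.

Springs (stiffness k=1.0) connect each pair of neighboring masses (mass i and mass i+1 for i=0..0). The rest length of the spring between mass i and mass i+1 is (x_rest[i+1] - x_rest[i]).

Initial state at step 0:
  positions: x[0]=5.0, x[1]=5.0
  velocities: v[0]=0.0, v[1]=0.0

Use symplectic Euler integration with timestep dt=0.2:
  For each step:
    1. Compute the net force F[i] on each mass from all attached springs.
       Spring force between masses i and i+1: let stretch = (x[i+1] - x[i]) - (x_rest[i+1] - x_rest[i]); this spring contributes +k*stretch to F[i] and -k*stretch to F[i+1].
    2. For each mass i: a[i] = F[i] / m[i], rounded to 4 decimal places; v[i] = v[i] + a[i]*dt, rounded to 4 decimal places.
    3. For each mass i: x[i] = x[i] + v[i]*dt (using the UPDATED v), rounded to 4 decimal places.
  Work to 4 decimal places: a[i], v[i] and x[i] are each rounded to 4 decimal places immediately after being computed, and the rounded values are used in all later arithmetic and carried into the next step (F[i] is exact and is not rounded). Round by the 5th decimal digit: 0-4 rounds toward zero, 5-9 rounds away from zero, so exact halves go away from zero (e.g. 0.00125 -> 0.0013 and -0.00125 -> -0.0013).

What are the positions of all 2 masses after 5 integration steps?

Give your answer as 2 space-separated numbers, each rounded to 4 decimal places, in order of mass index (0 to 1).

Step 0: x=[5.0000 5.0000] v=[0.0000 0.0000]
Step 1: x=[4.8800 5.1200] v=[-0.6000 0.6000]
Step 2: x=[4.6496 5.3504] v=[-1.1520 1.1520]
Step 3: x=[4.3272 5.6728] v=[-1.6118 1.6118]
Step 4: x=[3.9387 6.0613] v=[-1.9427 1.9427]
Step 5: x=[3.5151 6.4849] v=[-2.1182 2.1182]

Answer: 3.5151 6.4849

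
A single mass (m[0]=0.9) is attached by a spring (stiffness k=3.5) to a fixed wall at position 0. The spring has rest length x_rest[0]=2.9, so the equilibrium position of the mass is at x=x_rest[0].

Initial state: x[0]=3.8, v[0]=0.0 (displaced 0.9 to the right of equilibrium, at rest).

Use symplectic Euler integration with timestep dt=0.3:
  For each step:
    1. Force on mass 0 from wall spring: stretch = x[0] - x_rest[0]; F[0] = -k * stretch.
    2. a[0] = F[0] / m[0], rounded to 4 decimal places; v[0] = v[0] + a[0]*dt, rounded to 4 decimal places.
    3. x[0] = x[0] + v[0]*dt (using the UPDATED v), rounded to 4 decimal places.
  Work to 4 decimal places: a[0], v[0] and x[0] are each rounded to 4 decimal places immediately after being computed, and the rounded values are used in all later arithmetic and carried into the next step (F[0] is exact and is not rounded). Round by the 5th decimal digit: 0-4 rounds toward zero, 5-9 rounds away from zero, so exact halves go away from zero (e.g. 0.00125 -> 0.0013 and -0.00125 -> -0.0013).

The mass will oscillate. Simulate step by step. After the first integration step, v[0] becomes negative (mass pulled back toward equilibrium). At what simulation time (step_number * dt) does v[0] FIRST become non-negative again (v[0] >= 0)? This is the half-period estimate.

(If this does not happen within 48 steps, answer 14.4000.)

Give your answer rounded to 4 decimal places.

Step 0: x=[3.8000] v=[0.0000]
Step 1: x=[3.4850] v=[-1.0500]
Step 2: x=[2.9653] v=[-1.7325]
Step 3: x=[2.4227] v=[-1.8087]
Step 4: x=[2.0472] v=[-1.2518]
Step 5: x=[1.9701] v=[-0.2569]
Step 6: x=[2.2185] v=[0.8280]
First v>=0 after going negative at step 6, time=1.8000

Answer: 1.8000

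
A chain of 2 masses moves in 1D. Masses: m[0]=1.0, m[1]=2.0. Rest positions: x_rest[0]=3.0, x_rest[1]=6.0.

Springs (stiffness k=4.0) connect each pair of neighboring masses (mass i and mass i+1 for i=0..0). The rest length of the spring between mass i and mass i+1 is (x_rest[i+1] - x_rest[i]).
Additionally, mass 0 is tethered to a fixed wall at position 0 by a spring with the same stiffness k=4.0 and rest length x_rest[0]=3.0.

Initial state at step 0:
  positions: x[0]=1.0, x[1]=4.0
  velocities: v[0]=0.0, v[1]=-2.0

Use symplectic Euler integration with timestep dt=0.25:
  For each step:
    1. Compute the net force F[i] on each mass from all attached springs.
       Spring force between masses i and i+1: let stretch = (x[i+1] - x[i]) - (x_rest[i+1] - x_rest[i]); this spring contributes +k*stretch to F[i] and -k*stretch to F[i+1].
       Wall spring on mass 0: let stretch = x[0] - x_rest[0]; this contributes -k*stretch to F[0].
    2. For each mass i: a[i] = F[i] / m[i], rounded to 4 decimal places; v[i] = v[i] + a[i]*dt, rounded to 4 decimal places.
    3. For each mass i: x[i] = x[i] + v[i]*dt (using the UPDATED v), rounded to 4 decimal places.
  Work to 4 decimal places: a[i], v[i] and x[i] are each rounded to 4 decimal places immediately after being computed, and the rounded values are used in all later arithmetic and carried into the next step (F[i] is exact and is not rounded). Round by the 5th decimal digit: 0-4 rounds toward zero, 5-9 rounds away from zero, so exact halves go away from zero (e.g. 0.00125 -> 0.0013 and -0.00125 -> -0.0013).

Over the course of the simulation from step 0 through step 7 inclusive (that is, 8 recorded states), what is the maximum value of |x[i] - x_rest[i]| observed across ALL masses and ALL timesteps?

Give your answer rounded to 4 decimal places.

Step 0: x=[1.0000 4.0000] v=[0.0000 -2.0000]
Step 1: x=[1.5000 3.5000] v=[2.0000 -2.0000]
Step 2: x=[2.1250 3.1250] v=[2.5000 -1.5000]
Step 3: x=[2.4688 3.0000] v=[1.3750 -0.5000]
Step 4: x=[2.3282 3.1836] v=[-0.5626 0.7344]
Step 5: x=[1.8194 3.6353] v=[-2.0354 1.8067]
Step 6: x=[1.3097 4.2350] v=[-2.0389 2.3988]
Step 7: x=[1.2039 4.8441] v=[-0.4233 2.4362]
Max displacement = 3.0000

Answer: 3.0000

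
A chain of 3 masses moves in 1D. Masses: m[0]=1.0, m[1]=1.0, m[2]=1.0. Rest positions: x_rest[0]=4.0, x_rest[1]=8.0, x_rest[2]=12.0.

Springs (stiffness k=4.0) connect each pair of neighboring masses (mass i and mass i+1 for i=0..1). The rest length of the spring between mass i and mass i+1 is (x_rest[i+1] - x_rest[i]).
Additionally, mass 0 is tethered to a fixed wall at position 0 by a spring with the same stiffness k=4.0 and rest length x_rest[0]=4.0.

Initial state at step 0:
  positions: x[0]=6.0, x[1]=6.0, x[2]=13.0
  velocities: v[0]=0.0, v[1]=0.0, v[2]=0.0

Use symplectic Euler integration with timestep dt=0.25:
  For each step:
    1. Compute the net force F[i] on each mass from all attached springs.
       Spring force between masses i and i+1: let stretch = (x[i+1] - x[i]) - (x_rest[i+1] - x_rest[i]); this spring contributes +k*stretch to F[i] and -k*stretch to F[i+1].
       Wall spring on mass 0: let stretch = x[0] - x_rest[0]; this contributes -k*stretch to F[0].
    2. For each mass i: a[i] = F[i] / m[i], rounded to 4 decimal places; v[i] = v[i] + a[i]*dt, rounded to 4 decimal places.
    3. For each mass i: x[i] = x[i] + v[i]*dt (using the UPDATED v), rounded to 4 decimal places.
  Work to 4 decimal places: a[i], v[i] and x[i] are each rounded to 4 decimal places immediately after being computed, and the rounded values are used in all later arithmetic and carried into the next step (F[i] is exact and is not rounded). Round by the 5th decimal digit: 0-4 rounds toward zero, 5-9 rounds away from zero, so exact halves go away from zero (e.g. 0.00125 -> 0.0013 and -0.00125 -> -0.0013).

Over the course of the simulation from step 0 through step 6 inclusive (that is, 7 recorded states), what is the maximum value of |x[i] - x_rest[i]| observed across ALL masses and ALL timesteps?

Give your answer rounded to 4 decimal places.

Answer: 2.4844

Derivation:
Step 0: x=[6.0000 6.0000 13.0000] v=[0.0000 0.0000 0.0000]
Step 1: x=[4.5000 7.7500 12.2500] v=[-6.0000 7.0000 -3.0000]
Step 2: x=[2.6875 9.8125 11.3750] v=[-7.2500 8.2500 -3.5000]
Step 3: x=[1.9844 10.4844 11.1094] v=[-2.8125 2.6875 -1.0625]
Step 4: x=[2.9102 9.1875 11.6875] v=[3.7031 -5.1875 2.3125]
Step 5: x=[4.6778 6.9463 12.6406] v=[7.0702 -8.9648 3.8125]
Step 6: x=[5.8430 5.5616 13.1702] v=[4.6609 -5.5390 2.1182]
Max displacement = 2.4844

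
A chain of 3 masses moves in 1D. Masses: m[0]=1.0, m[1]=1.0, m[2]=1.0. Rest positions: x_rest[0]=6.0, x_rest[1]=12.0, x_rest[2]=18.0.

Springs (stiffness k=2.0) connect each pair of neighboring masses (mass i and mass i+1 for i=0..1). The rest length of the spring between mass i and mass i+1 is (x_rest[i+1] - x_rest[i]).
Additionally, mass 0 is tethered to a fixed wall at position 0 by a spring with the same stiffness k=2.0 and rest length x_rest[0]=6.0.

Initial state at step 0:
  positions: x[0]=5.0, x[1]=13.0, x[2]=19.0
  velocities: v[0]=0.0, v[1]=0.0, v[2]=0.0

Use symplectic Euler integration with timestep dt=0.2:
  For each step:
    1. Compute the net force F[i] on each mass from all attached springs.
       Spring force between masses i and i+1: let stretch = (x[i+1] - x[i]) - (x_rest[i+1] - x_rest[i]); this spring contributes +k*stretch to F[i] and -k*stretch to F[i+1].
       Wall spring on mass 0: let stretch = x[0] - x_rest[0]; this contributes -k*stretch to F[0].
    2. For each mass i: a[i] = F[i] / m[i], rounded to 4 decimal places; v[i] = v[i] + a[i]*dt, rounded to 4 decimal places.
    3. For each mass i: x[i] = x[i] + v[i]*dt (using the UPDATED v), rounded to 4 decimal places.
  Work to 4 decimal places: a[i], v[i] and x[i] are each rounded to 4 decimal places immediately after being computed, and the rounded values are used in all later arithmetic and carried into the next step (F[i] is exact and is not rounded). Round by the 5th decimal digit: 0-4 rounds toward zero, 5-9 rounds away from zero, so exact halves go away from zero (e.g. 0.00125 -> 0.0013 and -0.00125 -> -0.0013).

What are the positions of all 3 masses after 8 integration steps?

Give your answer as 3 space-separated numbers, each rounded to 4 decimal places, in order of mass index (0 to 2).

Step 0: x=[5.0000 13.0000 19.0000] v=[0.0000 0.0000 0.0000]
Step 1: x=[5.2400 12.8400 19.0000] v=[1.2000 -0.8000 0.0000]
Step 2: x=[5.6688 12.5648 18.9872] v=[2.1440 -1.3760 -0.0640]
Step 3: x=[6.1958 12.2517 18.9406] v=[2.6349 -1.5654 -0.2330]
Step 4: x=[6.7116 11.9893 18.8389] v=[2.5789 -1.3122 -0.5086]
Step 5: x=[7.1127 11.8526 18.6692] v=[2.0053 -0.6834 -0.8484]
Step 6: x=[7.3239 11.8821 18.4342] v=[1.0562 0.1473 -1.1750]
Step 7: x=[7.3139 12.0711 18.1550] v=[-0.0501 0.9449 -1.3958]
Step 8: x=[7.0993 12.3662 17.8691] v=[-1.0728 1.4756 -1.4294]

Answer: 7.0993 12.3662 17.8691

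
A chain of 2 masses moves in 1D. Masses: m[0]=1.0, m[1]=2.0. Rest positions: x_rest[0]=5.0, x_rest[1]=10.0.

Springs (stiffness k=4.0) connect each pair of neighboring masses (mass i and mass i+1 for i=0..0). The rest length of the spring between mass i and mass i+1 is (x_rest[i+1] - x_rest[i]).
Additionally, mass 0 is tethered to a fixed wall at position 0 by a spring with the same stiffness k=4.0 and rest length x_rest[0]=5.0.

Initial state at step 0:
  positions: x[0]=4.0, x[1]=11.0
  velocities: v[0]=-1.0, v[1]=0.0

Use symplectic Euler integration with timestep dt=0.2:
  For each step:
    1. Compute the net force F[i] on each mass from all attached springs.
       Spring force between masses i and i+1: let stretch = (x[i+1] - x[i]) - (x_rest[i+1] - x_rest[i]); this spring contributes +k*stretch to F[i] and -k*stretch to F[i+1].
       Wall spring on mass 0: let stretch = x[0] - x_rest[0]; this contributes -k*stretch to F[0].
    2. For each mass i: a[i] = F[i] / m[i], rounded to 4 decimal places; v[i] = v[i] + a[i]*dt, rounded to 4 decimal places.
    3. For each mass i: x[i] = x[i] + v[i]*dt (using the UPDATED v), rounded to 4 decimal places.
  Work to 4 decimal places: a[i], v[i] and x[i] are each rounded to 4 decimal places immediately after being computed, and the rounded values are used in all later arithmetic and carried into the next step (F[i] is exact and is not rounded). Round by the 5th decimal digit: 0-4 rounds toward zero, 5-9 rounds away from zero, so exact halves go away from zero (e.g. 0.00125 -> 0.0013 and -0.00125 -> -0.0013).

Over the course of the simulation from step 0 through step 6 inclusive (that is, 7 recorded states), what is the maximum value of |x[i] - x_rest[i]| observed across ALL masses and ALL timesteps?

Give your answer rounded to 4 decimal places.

Step 0: x=[4.0000 11.0000] v=[-1.0000 0.0000]
Step 1: x=[4.2800 10.8400] v=[1.4000 -0.8000]
Step 2: x=[4.9248 10.5552] v=[3.2240 -1.4240]
Step 3: x=[5.6825 10.2200] v=[3.7885 -1.6762]
Step 4: x=[6.2570 9.9218] v=[2.8725 -1.4912]
Step 5: x=[6.4167 9.7304] v=[0.7987 -0.9571]
Step 6: x=[6.0800 9.6739] v=[-1.6837 -0.2826]
Max displacement = 1.4167

Answer: 1.4167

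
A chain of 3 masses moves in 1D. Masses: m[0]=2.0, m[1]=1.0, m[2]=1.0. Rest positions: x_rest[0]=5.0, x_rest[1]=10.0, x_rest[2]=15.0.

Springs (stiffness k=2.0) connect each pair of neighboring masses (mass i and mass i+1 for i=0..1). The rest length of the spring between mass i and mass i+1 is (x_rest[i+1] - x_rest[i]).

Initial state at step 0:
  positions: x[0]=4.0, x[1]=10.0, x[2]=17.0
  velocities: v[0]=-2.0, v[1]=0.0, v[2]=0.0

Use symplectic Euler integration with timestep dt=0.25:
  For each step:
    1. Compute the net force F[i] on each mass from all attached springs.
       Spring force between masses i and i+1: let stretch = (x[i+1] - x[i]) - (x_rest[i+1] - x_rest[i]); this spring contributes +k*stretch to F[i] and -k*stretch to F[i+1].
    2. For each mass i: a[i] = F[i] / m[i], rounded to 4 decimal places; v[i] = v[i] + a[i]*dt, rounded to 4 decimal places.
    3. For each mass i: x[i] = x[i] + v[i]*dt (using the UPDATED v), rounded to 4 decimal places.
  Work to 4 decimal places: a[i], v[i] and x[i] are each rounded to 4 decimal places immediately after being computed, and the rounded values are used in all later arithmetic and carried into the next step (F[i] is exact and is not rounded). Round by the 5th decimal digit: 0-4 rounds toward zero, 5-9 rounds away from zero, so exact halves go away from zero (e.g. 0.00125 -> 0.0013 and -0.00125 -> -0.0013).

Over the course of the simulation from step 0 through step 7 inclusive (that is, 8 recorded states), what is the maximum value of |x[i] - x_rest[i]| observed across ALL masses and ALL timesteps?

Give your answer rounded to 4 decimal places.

Answer: 2.0615

Derivation:
Step 0: x=[4.0000 10.0000 17.0000] v=[-2.0000 0.0000 0.0000]
Step 1: x=[3.5625 10.1250 16.7500] v=[-1.7500 0.5000 -1.0000]
Step 2: x=[3.2227 10.2578 16.2969] v=[-1.3594 0.5313 -1.8125]
Step 3: x=[3.0101 10.2661 15.7139] v=[-0.8506 0.0333 -2.3321]
Step 4: x=[2.9385 10.0484 15.0749] v=[-0.2866 -0.8708 -2.5560]
Step 5: x=[2.9987 9.5703 14.4326] v=[0.2409 -1.9125 -2.5693]
Step 6: x=[3.1572 8.8785 13.8075] v=[0.6338 -2.7672 -2.5005]
Step 7: x=[3.3607 8.0877 13.1913] v=[0.8141 -3.1634 -2.4650]
Max displacement = 2.0615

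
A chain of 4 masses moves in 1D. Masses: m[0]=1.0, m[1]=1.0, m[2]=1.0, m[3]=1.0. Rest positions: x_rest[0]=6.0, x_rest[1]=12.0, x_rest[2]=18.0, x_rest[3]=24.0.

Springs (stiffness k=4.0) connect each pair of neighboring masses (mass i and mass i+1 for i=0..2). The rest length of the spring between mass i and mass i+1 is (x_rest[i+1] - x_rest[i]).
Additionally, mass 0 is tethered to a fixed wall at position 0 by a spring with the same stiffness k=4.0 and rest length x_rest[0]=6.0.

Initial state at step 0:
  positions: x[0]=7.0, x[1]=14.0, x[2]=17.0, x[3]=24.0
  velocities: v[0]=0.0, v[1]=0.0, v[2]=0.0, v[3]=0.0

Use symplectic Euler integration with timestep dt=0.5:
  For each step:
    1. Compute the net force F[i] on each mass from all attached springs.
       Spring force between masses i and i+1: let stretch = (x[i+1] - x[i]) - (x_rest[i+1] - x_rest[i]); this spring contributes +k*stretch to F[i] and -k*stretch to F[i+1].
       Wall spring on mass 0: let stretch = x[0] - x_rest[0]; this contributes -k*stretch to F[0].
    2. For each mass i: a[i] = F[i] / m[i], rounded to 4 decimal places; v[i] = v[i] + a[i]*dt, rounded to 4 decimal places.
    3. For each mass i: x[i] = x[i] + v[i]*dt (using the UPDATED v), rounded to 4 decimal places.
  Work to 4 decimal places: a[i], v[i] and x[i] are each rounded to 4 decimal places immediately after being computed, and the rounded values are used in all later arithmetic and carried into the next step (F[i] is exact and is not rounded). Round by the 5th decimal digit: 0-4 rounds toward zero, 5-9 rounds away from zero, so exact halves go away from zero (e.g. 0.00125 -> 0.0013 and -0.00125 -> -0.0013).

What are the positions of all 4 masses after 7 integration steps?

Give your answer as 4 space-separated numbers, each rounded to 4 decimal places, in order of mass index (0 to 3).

Step 0: x=[7.0000 14.0000 17.0000 24.0000] v=[0.0000 0.0000 0.0000 0.0000]
Step 1: x=[7.0000 10.0000 21.0000 23.0000] v=[0.0000 -8.0000 8.0000 -2.0000]
Step 2: x=[3.0000 14.0000 16.0000 26.0000] v=[-8.0000 8.0000 -10.0000 6.0000]
Step 3: x=[7.0000 9.0000 19.0000 25.0000] v=[8.0000 -10.0000 6.0000 -2.0000]
Step 4: x=[6.0000 12.0000 18.0000 24.0000] v=[-2.0000 6.0000 -2.0000 -2.0000]
Step 5: x=[5.0000 15.0000 17.0000 23.0000] v=[-2.0000 6.0000 -2.0000 -2.0000]
Step 6: x=[9.0000 10.0000 20.0000 22.0000] v=[8.0000 -10.0000 6.0000 -2.0000]
Step 7: x=[5.0000 14.0000 15.0000 25.0000] v=[-8.0000 8.0000 -10.0000 6.0000]

Answer: 5.0000 14.0000 15.0000 25.0000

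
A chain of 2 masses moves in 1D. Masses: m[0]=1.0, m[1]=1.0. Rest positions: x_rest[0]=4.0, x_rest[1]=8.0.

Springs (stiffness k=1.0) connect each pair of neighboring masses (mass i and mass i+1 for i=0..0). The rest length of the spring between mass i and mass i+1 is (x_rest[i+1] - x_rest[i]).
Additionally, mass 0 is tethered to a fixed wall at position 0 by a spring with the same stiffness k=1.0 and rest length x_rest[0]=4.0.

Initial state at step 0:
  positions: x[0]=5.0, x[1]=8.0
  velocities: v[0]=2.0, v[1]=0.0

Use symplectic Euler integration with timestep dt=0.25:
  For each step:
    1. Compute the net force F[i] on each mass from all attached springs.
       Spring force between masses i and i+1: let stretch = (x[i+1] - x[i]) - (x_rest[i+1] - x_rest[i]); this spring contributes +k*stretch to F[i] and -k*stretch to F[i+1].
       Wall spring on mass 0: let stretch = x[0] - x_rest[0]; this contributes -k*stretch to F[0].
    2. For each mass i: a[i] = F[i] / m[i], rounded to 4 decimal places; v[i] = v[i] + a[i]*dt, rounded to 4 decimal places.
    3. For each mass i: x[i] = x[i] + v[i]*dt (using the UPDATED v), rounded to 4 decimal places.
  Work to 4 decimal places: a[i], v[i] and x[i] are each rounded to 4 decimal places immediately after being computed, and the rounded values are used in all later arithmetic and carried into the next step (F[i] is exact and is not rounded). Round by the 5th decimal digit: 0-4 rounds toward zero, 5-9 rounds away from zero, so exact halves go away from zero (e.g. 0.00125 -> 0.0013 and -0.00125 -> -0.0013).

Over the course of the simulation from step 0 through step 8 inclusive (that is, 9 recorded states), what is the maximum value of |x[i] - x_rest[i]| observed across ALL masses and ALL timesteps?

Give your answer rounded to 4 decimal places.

Step 0: x=[5.0000 8.0000] v=[2.0000 0.0000]
Step 1: x=[5.3750 8.0625] v=[1.5000 0.2500]
Step 2: x=[5.5820 8.2070] v=[0.8281 0.5781]
Step 3: x=[5.6042 8.4375] v=[0.0889 0.9219]
Step 4: x=[5.4533 8.7409] v=[-0.6038 1.2136]
Step 5: x=[5.1670 9.0888] v=[-1.1452 1.3917]
Step 6: x=[4.8029 9.4416] v=[-1.4565 1.4113]
Step 7: x=[4.4285 9.7545] v=[-1.4976 1.2516]
Step 8: x=[4.1102 9.9845] v=[-1.2732 0.9201]
Max displacement = 1.9845

Answer: 1.9845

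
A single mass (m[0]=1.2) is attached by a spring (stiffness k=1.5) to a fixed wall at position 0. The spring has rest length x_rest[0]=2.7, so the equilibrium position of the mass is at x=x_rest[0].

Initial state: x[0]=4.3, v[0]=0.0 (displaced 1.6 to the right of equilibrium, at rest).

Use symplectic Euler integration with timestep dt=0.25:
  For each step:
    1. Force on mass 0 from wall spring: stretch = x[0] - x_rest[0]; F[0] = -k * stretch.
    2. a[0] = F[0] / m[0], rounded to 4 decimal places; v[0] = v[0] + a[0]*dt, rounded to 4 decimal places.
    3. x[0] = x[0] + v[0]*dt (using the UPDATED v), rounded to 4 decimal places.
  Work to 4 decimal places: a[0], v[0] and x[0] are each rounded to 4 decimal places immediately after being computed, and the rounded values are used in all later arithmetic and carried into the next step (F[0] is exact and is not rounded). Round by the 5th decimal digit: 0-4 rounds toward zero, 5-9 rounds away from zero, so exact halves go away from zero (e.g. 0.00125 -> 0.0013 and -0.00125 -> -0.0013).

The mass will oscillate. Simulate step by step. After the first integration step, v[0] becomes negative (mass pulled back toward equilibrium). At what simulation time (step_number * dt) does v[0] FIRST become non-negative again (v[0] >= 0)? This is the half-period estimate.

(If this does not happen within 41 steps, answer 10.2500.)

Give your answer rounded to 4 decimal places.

Step 0: x=[4.3000] v=[0.0000]
Step 1: x=[4.1750] v=[-0.5000]
Step 2: x=[3.9348] v=[-0.9610]
Step 3: x=[3.5981] v=[-1.3469]
Step 4: x=[3.1912] v=[-1.6276]
Step 5: x=[2.7459] v=[-1.7811]
Step 6: x=[2.2970] v=[-1.7955]
Step 7: x=[1.8796] v=[-1.6696]
Step 8: x=[1.5263] v=[-1.4132]
Step 9: x=[1.2647] v=[-1.0464]
Step 10: x=[1.1152] v=[-0.5979]
Step 11: x=[1.0895] v=[-0.1027]
Step 12: x=[1.1897] v=[0.4006]
First v>=0 after going negative at step 12, time=3.0000

Answer: 3.0000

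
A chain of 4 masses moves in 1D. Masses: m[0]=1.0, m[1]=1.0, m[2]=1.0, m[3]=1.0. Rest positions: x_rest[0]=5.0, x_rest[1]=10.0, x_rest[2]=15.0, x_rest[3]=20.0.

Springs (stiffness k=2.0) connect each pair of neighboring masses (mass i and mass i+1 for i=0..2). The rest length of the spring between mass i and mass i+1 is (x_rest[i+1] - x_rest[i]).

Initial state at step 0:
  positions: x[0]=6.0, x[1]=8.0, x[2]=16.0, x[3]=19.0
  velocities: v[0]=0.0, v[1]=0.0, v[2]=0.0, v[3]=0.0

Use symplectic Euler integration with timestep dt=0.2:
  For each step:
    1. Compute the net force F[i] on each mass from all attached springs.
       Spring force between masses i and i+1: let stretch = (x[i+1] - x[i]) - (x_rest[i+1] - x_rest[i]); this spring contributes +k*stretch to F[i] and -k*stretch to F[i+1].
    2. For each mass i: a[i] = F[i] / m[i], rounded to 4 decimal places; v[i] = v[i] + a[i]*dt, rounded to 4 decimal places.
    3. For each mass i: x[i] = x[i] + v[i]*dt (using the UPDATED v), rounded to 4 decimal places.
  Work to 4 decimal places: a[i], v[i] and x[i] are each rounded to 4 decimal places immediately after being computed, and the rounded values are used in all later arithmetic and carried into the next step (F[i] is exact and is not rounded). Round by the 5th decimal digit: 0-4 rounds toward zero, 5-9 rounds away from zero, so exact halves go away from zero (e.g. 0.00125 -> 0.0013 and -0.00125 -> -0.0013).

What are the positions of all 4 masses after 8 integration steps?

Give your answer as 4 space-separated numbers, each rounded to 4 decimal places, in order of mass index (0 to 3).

Step 0: x=[6.0000 8.0000 16.0000 19.0000] v=[0.0000 0.0000 0.0000 0.0000]
Step 1: x=[5.7600 8.4800 15.6000 19.1600] v=[-1.2000 2.4000 -2.0000 0.8000]
Step 2: x=[5.3376 9.3120 14.9152 19.4352] v=[-2.1120 4.1600 -3.4240 1.3760]
Step 3: x=[4.8332 10.2743 14.1437 19.7488] v=[-2.5222 4.8115 -3.8573 1.5680]
Step 4: x=[4.3640 11.1109 13.5111 20.0140] v=[-2.3458 4.1828 -3.1630 1.3260]
Step 5: x=[4.0346 11.5997 13.2067 20.1590] v=[-1.6470 2.4441 -1.5219 0.7248]
Step 6: x=[3.9104 11.6119 13.3299 20.1478] v=[-0.6210 0.0609 0.6162 -0.0561]
Step 7: x=[4.0023 11.1454 13.8611 19.9911] v=[0.4596 -2.3325 2.6562 -0.7833]
Step 8: x=[4.2657 10.3247 14.6655 19.7440] v=[1.3168 -4.1035 4.0219 -1.2353]

Answer: 4.2657 10.3247 14.6655 19.7440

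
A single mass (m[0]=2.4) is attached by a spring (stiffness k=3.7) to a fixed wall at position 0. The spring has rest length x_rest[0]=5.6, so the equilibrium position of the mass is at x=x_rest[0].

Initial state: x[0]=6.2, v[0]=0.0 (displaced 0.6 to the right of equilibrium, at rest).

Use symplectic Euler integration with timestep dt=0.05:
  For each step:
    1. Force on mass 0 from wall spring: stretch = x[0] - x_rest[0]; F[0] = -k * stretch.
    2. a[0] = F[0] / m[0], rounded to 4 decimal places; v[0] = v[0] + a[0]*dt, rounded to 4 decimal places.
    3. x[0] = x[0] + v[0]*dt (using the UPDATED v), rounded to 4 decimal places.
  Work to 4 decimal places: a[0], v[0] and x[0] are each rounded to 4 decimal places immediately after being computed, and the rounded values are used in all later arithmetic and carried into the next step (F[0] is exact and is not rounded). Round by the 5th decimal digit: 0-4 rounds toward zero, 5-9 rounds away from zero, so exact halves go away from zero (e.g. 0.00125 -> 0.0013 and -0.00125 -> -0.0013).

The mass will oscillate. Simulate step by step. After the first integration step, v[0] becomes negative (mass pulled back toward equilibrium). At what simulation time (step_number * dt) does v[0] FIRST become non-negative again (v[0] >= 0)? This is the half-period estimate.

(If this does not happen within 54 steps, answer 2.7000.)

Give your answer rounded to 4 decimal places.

Step 0: x=[6.2000] v=[0.0000]
Step 1: x=[6.1977] v=[-0.0463]
Step 2: x=[6.1931] v=[-0.0924]
Step 3: x=[6.1862] v=[-0.1381]
Step 4: x=[6.1770] v=[-0.1833]
Step 5: x=[6.1656] v=[-0.2278]
Step 6: x=[6.1520] v=[-0.2714]
Step 7: x=[6.1363] v=[-0.3140]
Step 8: x=[6.1185] v=[-0.3553]
Step 9: x=[6.0987] v=[-0.3953]
Step 10: x=[6.0770] v=[-0.4337]
Step 11: x=[6.0535] v=[-0.4705]
Step 12: x=[6.0282] v=[-0.5055]
Step 13: x=[6.0013] v=[-0.5385]
Step 14: x=[5.9728] v=[-0.5694]
Step 15: x=[5.9429] v=[-0.5981]
Step 16: x=[5.9117] v=[-0.6245]
Step 17: x=[5.8793] v=[-0.6485]
Step 18: x=[5.8458] v=[-0.6700]
Step 19: x=[5.8114] v=[-0.6889]
Step 20: x=[5.7761] v=[-0.7052]
Step 21: x=[5.7402] v=[-0.7188]
Step 22: x=[5.7037] v=[-0.7296]
Step 23: x=[5.6668] v=[-0.7376]
Step 24: x=[5.6297] v=[-0.7428]
Step 25: x=[5.5924] v=[-0.7451]
Step 26: x=[5.5552] v=[-0.7445]
Step 27: x=[5.5182] v=[-0.7410]
Step 28: x=[5.4815] v=[-0.7347]
Step 29: x=[5.4452] v=[-0.7256]
Step 30: x=[5.4095] v=[-0.7137]
Step 31: x=[5.3746] v=[-0.6990]
Step 32: x=[5.3405] v=[-0.6816]
Step 33: x=[5.3074] v=[-0.6616]
Step 34: x=[5.2755] v=[-0.6390]
Step 35: x=[5.2448] v=[-0.6140]
Step 36: x=[5.2155] v=[-0.5866]
Step 37: x=[5.1877] v=[-0.5570]
Step 38: x=[5.1614] v=[-0.5252]
Step 39: x=[5.1368] v=[-0.4914]
Step 40: x=[5.1140] v=[-0.4557]
Step 41: x=[5.0931] v=[-0.4182]
Step 42: x=[5.0741] v=[-0.3791]
Step 43: x=[5.0572] v=[-0.3386]
Step 44: x=[5.0424] v=[-0.2968]
Step 45: x=[5.0297] v=[-0.2538]
Step 46: x=[5.0192] v=[-0.2098]
Step 47: x=[5.0110] v=[-0.1650]
Step 48: x=[5.0050] v=[-0.1196]
Step 49: x=[5.0013] v=[-0.0737]
Step 50: x=[4.9999] v=[-0.0276]
Step 51: x=[5.0008] v=[0.0187]
First v>=0 after going negative at step 51, time=2.5500

Answer: 2.5500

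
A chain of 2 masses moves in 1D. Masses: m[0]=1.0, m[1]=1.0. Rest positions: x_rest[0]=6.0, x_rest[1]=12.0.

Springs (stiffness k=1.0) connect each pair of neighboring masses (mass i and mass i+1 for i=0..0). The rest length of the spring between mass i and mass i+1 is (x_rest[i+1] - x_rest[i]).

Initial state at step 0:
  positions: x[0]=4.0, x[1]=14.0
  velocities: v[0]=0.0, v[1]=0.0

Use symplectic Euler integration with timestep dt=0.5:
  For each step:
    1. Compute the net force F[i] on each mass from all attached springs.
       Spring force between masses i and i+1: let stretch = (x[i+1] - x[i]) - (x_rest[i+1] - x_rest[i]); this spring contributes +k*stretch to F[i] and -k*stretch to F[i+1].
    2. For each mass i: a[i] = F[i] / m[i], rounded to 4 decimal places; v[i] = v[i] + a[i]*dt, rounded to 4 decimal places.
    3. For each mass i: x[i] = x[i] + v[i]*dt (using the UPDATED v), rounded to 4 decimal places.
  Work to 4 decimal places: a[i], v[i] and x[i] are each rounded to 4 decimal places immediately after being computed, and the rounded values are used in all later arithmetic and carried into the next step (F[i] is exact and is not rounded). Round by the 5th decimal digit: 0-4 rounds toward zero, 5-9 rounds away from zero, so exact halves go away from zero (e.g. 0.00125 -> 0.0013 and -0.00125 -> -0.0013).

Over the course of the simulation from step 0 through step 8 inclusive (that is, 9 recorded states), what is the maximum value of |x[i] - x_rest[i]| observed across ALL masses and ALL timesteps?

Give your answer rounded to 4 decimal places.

Answer: 2.1250

Derivation:
Step 0: x=[4.0000 14.0000] v=[0.0000 0.0000]
Step 1: x=[5.0000 13.0000] v=[2.0000 -2.0000]
Step 2: x=[6.5000 11.5000] v=[3.0000 -3.0000]
Step 3: x=[7.7500 10.2500] v=[2.5000 -2.5000]
Step 4: x=[8.1250 9.8750] v=[0.7500 -0.7500]
Step 5: x=[7.4375 10.5625] v=[-1.3750 1.3750]
Step 6: x=[6.0313 11.9688] v=[-2.8125 2.8125]
Step 7: x=[4.6094 13.3907] v=[-2.8438 2.8438]
Step 8: x=[3.8828 14.1173] v=[-1.4532 1.4532]
Max displacement = 2.1250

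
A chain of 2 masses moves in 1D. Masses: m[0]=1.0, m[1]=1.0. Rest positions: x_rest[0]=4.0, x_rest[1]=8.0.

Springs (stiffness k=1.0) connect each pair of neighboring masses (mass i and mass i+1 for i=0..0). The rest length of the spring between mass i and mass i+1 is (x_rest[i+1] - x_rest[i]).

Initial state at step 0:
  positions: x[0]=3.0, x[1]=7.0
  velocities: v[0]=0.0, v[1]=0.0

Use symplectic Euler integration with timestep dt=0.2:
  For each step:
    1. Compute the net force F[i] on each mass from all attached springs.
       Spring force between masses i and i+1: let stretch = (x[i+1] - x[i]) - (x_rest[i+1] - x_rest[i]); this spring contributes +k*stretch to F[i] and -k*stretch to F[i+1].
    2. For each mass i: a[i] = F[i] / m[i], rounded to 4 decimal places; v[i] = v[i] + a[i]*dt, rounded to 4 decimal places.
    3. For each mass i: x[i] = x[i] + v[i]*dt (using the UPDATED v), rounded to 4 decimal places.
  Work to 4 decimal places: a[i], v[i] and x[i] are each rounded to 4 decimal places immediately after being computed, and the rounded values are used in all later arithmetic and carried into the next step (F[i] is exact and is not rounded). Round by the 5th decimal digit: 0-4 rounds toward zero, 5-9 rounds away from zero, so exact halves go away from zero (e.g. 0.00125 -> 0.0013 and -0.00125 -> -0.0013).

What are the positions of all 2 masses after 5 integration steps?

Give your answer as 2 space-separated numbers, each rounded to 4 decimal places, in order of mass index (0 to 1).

Answer: 3.0000 7.0000

Derivation:
Step 0: x=[3.0000 7.0000] v=[0.0000 0.0000]
Step 1: x=[3.0000 7.0000] v=[0.0000 0.0000]
Step 2: x=[3.0000 7.0000] v=[0.0000 0.0000]
Step 3: x=[3.0000 7.0000] v=[0.0000 0.0000]
Step 4: x=[3.0000 7.0000] v=[0.0000 0.0000]
Step 5: x=[3.0000 7.0000] v=[0.0000 0.0000]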